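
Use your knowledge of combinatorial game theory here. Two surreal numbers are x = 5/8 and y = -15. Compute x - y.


x = 5/8, y = -15
Converting to common denominator: 8
x = 5/8, y = -120/8
x - y = 5/8 - -15 = 125/8

125/8


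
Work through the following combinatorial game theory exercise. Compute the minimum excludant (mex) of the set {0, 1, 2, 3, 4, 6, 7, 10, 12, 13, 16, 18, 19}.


Set = {0, 1, 2, 3, 4, 6, 7, 10, 12, 13, 16, 18, 19}
0 is in the set.
1 is in the set.
2 is in the set.
3 is in the set.
4 is in the set.
5 is NOT in the set. This is the mex.
mex = 5

5


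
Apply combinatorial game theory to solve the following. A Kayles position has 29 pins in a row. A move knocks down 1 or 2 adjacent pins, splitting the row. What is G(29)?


Kayles: a move removes 1 or 2 adjacent pins from a contiguous row.
Removing pins from a row of k leaves two independent rows (a, b) with a + b = k - 1 (one pin) or a + b = k - 2 (two pins); an end removal gives a = 0.
By Sprague-Grundy, G(k) = mex{ G(a) XOR G(b) } over all these splits. G(0) = 0.
G(1): splits (0,0):0^0=0 -> mex({0}) = 1
G(2): splits (0,1):0^1=1 (0,0):0^0=0 -> mex({0, 1}) = 2
G(3): splits (0,2):0^2=2 (1,1):1^1=0 (0,1):0^1=1 -> mex({0, 1, 2}) = 3
G(4): splits (0,3):0^3=3 (1,2):1^2=3 (0,2):0^2=2 (1,1):1^1=0 -> mex({0, 2, 3}) = 1
G(5): splits (0,4):0^1=1 (1,3):1^3=2 (2,2):2^2=0 (0,3):0^3=3 (1,2):1^2=3 -> mex({0, 1, 2, 3}) = 4
G(6) = mex({0, 1, 2, 4}) = 3
G(7) = mex({0, 1, 3, 4, 5}) = 2
G(8) = mex({0, 2, 3, 5, 6}) = 1
G(9) = mex({0, 1, 2, 3, 6, 7}) = 4
G(10) = mex({0, 1, 3, 4, 5, 7}) = 2
G(11) = mex({0, 1, 2, 3, 4, 5}) = 6
G(12) = mex({0, 1, 2, 3, 5, 6, 7}) = 4
G(13) = mex({0, 2, 3, 4, 6, 7}) = 1
G(14) = mex({0, 1, 4, 5, 6, 7}) = 2
G(15) = mex({0, 1, 2, 3, 4, 5, 6}) = 7
G(16) = mex({0, 2, 3, 5, 6, 7}) = 1
G(17) = mex({0, 1, 2, 3, 5, 6, 7}) = 4
G(18) = mex({0, 1, 2, 4, 5, 6}) = 3
G(19) = mex({0, 1, 3, 4, 5, 7}) = 2
G(20) = mex({0, 2, 3, 4, 5, 6, 7}) = 1
G(21) = mex({0, 1, 2, 3, 5, 6, 7}) = 4
G(22) = mex({0, 1, 2, 3, 4, 5, 7}) = 6
G(23) = mex({0, 1, 2, 3, 4, 5, 6}) = 7
G(24) = mex({0, 1, 2, 3, 5, 6, 7}) = 4
G(25) = mex({0, 2, 3, 4, 6, 7}) = 1
G(26) = mex({0, 1, 3, 4, 5, 6, 7}) = 2
G(27) = mex({0, 1, 2, 3, 4, 5, 6, 7}) = 8
G(28) = mex({0, 1, 2, 3, 4, 6, 7, 8}) = 5
G(29) = mex({0, 1, 2, 3, 5, 6, 7, 8, 9}) = 4
Therefore G(29) = 4.

4


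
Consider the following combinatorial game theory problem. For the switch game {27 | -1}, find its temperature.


The game is {27 | -1}, a switch {a | b} with numbers a > b.
Cooling {a | b} by t gives {a - t | b + t}, which stops being hot when a - t = b + t, i.e. at t = (a - b)/2. So the temperature of a switch is (a - b)/2.
Temperature = (Left option - Right option) / 2
= (27 - (-1)) / 2
= 28 / 2
= 14

14


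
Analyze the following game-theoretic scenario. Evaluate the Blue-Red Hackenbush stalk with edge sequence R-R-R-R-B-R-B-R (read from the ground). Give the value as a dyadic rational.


Edges (from ground): R-R-R-R-B-R-B-R
By Berlekamp's sign-expansion rule, a Blue-Red Hackenbush stalk has the value of the surreal number whose sign sequence is the edge sequence with B -> + and R -> -.
Sign sequence: ----+-+-
Trace the sign expansion in the surreal number tree, starting from 0:
Edge 1: R (sign -) -> bounds (-inf, 0), value = -1
Edge 2: R (sign -) -> bounds (-inf, -1), value = -2
Edge 3: R (sign -) -> bounds (-inf, -2), value = -3
Edge 4: R (sign -) -> bounds (-inf, -3), value = -4
Edge 5: B (sign +) -> bounds (-4, -3), value = -7/2
Edge 6: R (sign -) -> bounds (-4, -7/2), value = -15/4
Edge 7: B (sign +) -> bounds (-15/4, -7/2), value = -29/8
Edge 8: R (sign -) -> bounds (-15/4, -29/8), value = -59/16
Game value = -59/16

-59/16


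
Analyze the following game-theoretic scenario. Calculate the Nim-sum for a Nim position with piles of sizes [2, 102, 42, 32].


We need the XOR (exclusive or) of all pile sizes.
After XOR-ing pile 1 (size 2): 0 XOR 2 = 2
After XOR-ing pile 2 (size 102): 2 XOR 102 = 100
After XOR-ing pile 3 (size 42): 100 XOR 42 = 78
After XOR-ing pile 4 (size 32): 78 XOR 32 = 110
The Nim-value of this position is 110.

110


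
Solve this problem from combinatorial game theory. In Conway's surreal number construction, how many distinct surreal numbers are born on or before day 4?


Day 0: {|} = 0 is born. Count = 1.
Day n: the number of surreal numbers born by day n is 2^(n+1) - 1.
By day 0: 2^1 - 1 = 1
By day 1: 2^2 - 1 = 3
By day 2: 2^3 - 1 = 7
By day 3: 2^4 - 1 = 15
By day 4: 2^5 - 1 = 31
By day 4: 31 surreal numbers.

31


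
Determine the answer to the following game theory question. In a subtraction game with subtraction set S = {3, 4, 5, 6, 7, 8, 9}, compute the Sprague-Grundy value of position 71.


The subtraction set is S = {3, 4, 5, 6, 7, 8, 9}.
G(k) = mex{ G(k - s) : s in S, s <= k }. We compute iteratively: G(0) = 0.
G(1) = mex({}) = 0
G(2) = mex({}) = 0
G(3) = mex({0}) = 1
G(4) = mex({0}) = 1
G(5) = mex({0}) = 1
G(6) = mex({0, 1}) = 2
G(7) = mex({0, 1}) = 2
G(8) = mex({0, 1}) = 2
G(9) = mex({0, 1, 2}) = 3
G(10) = mex({0, 1, 2}) = 3
G(11) = mex({0, 1, 2}) = 3
G(12) = mex({1, 2, 3}) = 0
G(13) = mex({1, 2, 3}) = 0
G(14) = mex({1, 2, 3}) = 0
G(15) = mex({0, 2, 3}) = 1
G(16) = mex({0, 2, 3}) = 1
G(17) = mex({0, 2, 3}) = 1
G(18) = mex({0, 1, 3}) = 2
G(19) = mex({0, 1, 3}) = 2
G(20) = mex({0, 1, 3}) = 2
Observe that G(12)..G(20) = 0, 0, 0, 1, 1, 1, 2, 2, 2 repeats G(0)..G(8) = 0, 0, 0, 1, 1, 1, 2, 2, 2.
For k >= max(S) = 9, G(k) is determined by the previous 9 values G(k-9)..G(k-1); a window of 9 consecutive values has recurred shifted by 12, so by induction G(k + 12) = G(k) for all k >= 0: the sequence is periodic from the start with period 12.
One period: G(0..11) = 0, 0, 0, 1, 1, 1, 2, 2, 2, 3, 3, 3.
71 mod 12 = 11, so G(71) = G(11) = 3.

3


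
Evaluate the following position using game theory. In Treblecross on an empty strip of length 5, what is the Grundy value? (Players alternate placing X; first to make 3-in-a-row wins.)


Treblecross: place X on empty cells; 3-in-a-row wins.
Playing within two cells of an existing X lets the opponent win at once, so sensible play treats the cells i-2..i+2 around each X as dead. The player left with no safe cell loses, so this is a normal-play take-away game on strips of safe cells.
Placing X at cell i (0-indexed) of a strip of k safe cells leaves independent strips of sizes max(0, i-2) and max(0, k-i-3). Hence G(k) = mex{ G(max(0,i-2)) XOR G(max(0,k-i-3)) : 0 <= i < k }, with G(0) = 0.
G(1): splits (0,0):0^0=0 -> mex({0}) = 1
G(2): splits (0,0):0^0=0 -> mex({0}) = 1
G(3): splits (0,0):0^0=0 -> mex({0}) = 1
G(4): splits (0,1):0^1=1 (0,0):0^0=0 -> mex({0, 1}) = 2
G(5): splits (0,2):0^1=1 (0,1):0^1=1 (0,0):0^0=0 -> mex({0, 1}) = 2
Therefore G(5) = 2.

2


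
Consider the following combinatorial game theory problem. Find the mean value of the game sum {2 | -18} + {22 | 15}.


G1 = {2 | -18}, G2 = {22 | 15}
Each is a switch {a | b} with numbers a > b; its mean value is (a + b)/2, and mean value is additive over game sums: m(G1 + G2) = m(G1) + m(G2).
Mean of G1 = (2 + (-18))/2 = -16/2 = -8
Mean of G2 = (22 + (15))/2 = 37/2 = 37/2
Mean of G1 + G2 = -8 + 37/2 = 21/2

21/2


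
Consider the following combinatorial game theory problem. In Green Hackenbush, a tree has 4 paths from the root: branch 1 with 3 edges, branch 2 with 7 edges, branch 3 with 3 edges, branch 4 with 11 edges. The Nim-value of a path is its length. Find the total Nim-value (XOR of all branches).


The tree has 4 branches from the ground vertex.
In Green Hackenbush, the Nim-value of a simple path of length k is k.
Branch 1: length 3, Nim-value = 3
Branch 2: length 7, Nim-value = 7
Branch 3: length 3, Nim-value = 3
Branch 4: length 11, Nim-value = 11
Total Nim-value = XOR of all branch values:
0 XOR 3 = 3
3 XOR 7 = 4
4 XOR 3 = 7
7 XOR 11 = 12
Nim-value of the tree = 12

12


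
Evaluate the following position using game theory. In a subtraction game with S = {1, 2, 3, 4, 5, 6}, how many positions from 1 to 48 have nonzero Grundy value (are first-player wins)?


Subtraction set S = {1, 2, 3, 4, 5, 6}, so G(n) = n mod 7.
G(n) = 0 when n is a multiple of 7.
Multiples of 7 in [1, 48]: 6
N-positions (nonzero Grundy) = 48 - 6 = 42

42


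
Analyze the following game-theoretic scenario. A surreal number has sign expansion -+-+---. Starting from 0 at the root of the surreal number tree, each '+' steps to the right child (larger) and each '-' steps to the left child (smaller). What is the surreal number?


Sign expansion: -+-+---
Rule: track bounds (lo, hi), initially (-inf, +inf). On '+', the current value becomes lo and we move to the simplest number in (value, hi): value + 1 if hi = +inf, otherwise the midpoint (value + hi)/2. On '-', the current value becomes hi and we move to value - 1 if lo = -inf, otherwise the midpoint (lo + value)/2.
Start at 0.
Step 1: sign = -, move left. Bounds: (-inf, 0). Value = -1
Step 2: sign = +, move right. Bounds: (-1, 0). Value = -1/2
Step 3: sign = -, move left. Bounds: (-1, -1/2). Value = -3/4
Step 4: sign = +, move right. Bounds: (-3/4, -1/2). Value = -5/8
Step 5: sign = -, move left. Bounds: (-3/4, -5/8). Value = -11/16
Step 6: sign = -, move left. Bounds: (-3/4, -11/16). Value = -23/32
Step 7: sign = -, move left. Bounds: (-3/4, -23/32). Value = -47/64
The surreal number with sign expansion -+-+--- is -47/64.

-47/64


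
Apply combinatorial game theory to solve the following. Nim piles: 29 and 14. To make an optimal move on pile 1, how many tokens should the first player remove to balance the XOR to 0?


Piles: 29 and 14
Current XOR: 29 XOR 14 = 19 (non-zero, so this is an N-position).
To make the XOR zero, we need to find a move that balances the piles.
For pile 1 (size 29): target = 29 XOR 19 = 14
We reduce pile 1 from 29 to 14.
Tokens removed: 29 - 14 = 15
Verification: 14 XOR 14 = 0

15


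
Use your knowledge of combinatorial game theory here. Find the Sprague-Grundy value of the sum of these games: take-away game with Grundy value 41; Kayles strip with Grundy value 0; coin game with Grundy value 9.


By the Sprague-Grundy theorem, the Grundy value of a sum of games is the XOR of individual Grundy values.
take-away game: Grundy value = 41. Running XOR: 0 XOR 41 = 41
Kayles strip: Grundy value = 0. Running XOR: 41 XOR 0 = 41
coin game: Grundy value = 9. Running XOR: 41 XOR 9 = 32
The combined Grundy value is 32.

32


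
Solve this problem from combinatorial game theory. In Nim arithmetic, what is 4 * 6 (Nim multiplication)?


Nim multiplication is bilinear over XOR: (u XOR v) * w = (u*w) XOR (v*w).
So we split each operand into its bit components and XOR the pairwise Nim products.
4 = 4 (as XOR of powers of 2).
6 = 2 + 4 (as XOR of powers of 2).
Using the standard Nim-product table on single bits:
  2*2 = 3,   2*4 = 8,   2*8 = 12,
  4*4 = 6,   4*8 = 11,  8*8 = 13,
and  1*x = x (identity), k*l = l*k (commutative).
Pairwise Nim products:
  4 * 2 = 8
  4 * 4 = 6
XOR them: 8 XOR 6 = 14.
Result: 4 * 6 = 14 (in Nim).

14


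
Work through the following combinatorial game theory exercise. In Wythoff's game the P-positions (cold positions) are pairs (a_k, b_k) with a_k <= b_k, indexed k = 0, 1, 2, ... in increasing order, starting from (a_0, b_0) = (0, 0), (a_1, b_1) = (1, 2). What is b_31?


By Wythoff's theorem, a_k = floor(k * phi) and b_k = floor(k * phi^2) = a_k + k, where phi = (1 + sqrt(5))/2 is the golden ratio.
phi = (1 + sqrt(5))/2 = 1.618034
phi^2 = phi + 1 = 2.618034
k = 31
k * phi^2 = 31 * 2.618034 = 81.159054
b_31 = floor(k * phi^2) = 81 (check: a_31 + k = 50 + 31 = 81)

81


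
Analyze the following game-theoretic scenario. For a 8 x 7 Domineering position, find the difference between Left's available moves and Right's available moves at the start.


Board is 8 x 7 (rows x cols).
Left (vertical) placements: (rows-1) * cols = 7 * 7 = 49
Right (horizontal) placements: rows * (cols-1) = 8 * 6 = 48
Advantage = Left - Right = 49 - 48 = 1

1


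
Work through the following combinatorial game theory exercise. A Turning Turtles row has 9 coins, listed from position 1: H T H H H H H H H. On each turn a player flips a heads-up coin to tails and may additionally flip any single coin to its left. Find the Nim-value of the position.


Coins: H T H H H H H H H
Key fact: a single head at position k behaves exactly like a Nim heap of size k (turning it to T and optionally flipping a coin at j < k corresponds to moving the heap from k to j, or to 0), and heads combine as a disjunctive sum (two heads at the same place would cancel, matching j XOR j = 0). So the Nim-value is the XOR of the 1-indexed positions of the heads.
Face-up positions (1-indexed): [1, 3, 4, 5, 6, 7, 8, 9]
XOR 0 with 1: 0 XOR 1 = 1
XOR 1 with 3: 1 XOR 3 = 2
XOR 2 with 4: 2 XOR 4 = 6
XOR 6 with 5: 6 XOR 5 = 3
XOR 3 with 6: 3 XOR 6 = 5
XOR 5 with 7: 5 XOR 7 = 2
XOR 2 with 8: 2 XOR 8 = 10
XOR 10 with 9: 10 XOR 9 = 3
Nim-value = 3

3


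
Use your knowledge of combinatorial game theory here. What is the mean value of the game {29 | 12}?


Game = {29 | 12}, a switch {a | b} with numbers a > b.
Its thermograph has left wall a - t and right wall b + t, which meet at t = (a - b)/2, where both equal (a + b)/2. So the mast (mean value) is at (a + b)/2.
Mean = (29 + (12))/2 = 41/2 = 41/2

41/2


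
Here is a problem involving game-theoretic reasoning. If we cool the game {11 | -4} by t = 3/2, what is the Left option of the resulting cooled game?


Original game: {11 | -4} (a switch {a | b} with a > b).
Cooling by t (for t below the temperature (a - b)/2 = 15/2) taxes each move by t: {a | b} cooled by t is {a - t | b + t}.
Cooling amount: t = 3/2
Cooled Left option: 11 - 3/2 = 19/2
Cooled Right option: -4 + 3/2 = -5/2
Cooled game: {19/2 | -5/2}
Left option = 19/2

19/2


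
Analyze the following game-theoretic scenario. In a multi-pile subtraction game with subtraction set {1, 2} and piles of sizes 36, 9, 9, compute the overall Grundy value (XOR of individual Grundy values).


Subtraction set: {1, 2}
For this subtraction set, G(n) = n mod 3 (period = max + 1 = 3).
Pile 1 (size 36): G(36) = 36 mod 3 = 0
Pile 2 (size 9): G(9) = 9 mod 3 = 0
Pile 3 (size 9): G(9) = 9 mod 3 = 0
Total Grundy value = XOR of all: 0 XOR 0 XOR 0 = 0

0


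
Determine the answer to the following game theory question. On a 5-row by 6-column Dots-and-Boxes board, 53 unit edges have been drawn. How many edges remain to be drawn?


Grid: 5 x 6 boxes, i.e. 6 rows and 7 columns of dots.
Horizontal edges: (rows + 1) * cols = 6 * 6 = 36
Vertical edges: rows * (cols + 1) = 5 * 7 = 35
Total edges: 36 + 35 = 71
Edges drawn: 53
Remaining: 71 - 53 = 18

18


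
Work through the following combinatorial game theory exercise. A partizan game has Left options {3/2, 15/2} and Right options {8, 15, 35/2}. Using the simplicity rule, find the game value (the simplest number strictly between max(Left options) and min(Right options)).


Left options: {3/2, 15/2}, max = 15/2
Right options: {8, 15, 35/2}, min = 8
All options are numbers and max(Left) < min(Right), so by the simplicity theorem the value is the simplest (earliest-born) number strictly between 15/2 and 8.
No integer lies strictly between 15/2 and 8, so the value is the dyadic rational m/2^k in the interval with the smallest k (then m odd); search k = 1, 2, ...:
Denominator 2: no odd multiple of 1/2 lies strictly between 15/2 and 8.
Denominator 4: 31/4 lies strictly between 15/2 and 8 -- found.
The simplest number in the interval is 31/4.
Game value = 31/4

31/4


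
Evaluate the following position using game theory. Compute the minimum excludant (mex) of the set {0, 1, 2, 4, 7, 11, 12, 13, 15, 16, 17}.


Set = {0, 1, 2, 4, 7, 11, 12, 13, 15, 16, 17}
0 is in the set.
1 is in the set.
2 is in the set.
3 is NOT in the set. This is the mex.
mex = 3

3


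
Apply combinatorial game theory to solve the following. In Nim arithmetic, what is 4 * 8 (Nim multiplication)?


Nim multiplication is bilinear over XOR: (u XOR v) * w = (u*w) XOR (v*w).
So we split each operand into its bit components and XOR the pairwise Nim products.
4 = 4 (as XOR of powers of 2).
8 = 8 (as XOR of powers of 2).
Using the standard Nim-product table on single bits:
  2*2 = 3,   2*4 = 8,   2*8 = 12,
  4*4 = 6,   4*8 = 11,  8*8 = 13,
and  1*x = x (identity), k*l = l*k (commutative).
Pairwise Nim products:
  4 * 8 = 11
XOR them: 11 = 11.
Result: 4 * 8 = 11 (in Nim).

11


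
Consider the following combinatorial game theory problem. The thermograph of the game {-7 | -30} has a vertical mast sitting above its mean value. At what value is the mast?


Game = {-7 | -30}, a switch {a | b} with numbers a > b.
Its thermograph has left wall a - t and right wall b + t, which meet at t = (a - b)/2, where both equal (a + b)/2. So the mast (mean value) is at (a + b)/2.
Mean = (-7 + (-30))/2 = -37/2 = -37/2

-37/2


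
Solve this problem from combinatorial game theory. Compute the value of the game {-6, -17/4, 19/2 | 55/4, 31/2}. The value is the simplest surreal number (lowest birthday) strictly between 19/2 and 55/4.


Left options: {-6, -17/4, 19/2}, max = 19/2
Right options: {55/4, 31/2}, min = 55/4
All options are numbers and max(Left) < min(Right), so by the simplicity theorem the value is the simplest (earliest-born) number strictly between 19/2 and 55/4.
Integers 10 through 13 all lie strictly between 19/2 and 55/4.
Among integers, the simplest (lowest birthday = smallest |n|; 0 is born on day 0, +-n on day n) is 10.
No non-integer in the interval can be simpler: if x is a non-integer in the interval, then floor(x) or ceil(x) also lies in the interval (the interval contains an integer), and both are proper prefixes of x's sign expansion, i.e. born earlier. So the game value is 10.
Game value = 10

10


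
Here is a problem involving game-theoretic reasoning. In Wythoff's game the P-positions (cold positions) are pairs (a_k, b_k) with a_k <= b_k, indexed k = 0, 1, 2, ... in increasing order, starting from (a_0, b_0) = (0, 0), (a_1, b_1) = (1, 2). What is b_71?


By Wythoff's theorem, a_k = floor(k * phi) and b_k = floor(k * phi^2) = a_k + k, where phi = (1 + sqrt(5))/2 is the golden ratio.
phi = (1 + sqrt(5))/2 = 1.618034
phi^2 = phi + 1 = 2.618034
k = 71
k * phi^2 = 71 * 2.618034 = 185.880413
b_71 = floor(k * phi^2) = 185 (check: a_71 + k = 114 + 71 = 185)

185


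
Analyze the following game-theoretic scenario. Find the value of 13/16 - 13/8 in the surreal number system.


x = 13/16, y = 13/8
Converting to common denominator: 16
x = 13/16, y = 26/16
x - y = 13/16 - 13/8 = -13/16

-13/16


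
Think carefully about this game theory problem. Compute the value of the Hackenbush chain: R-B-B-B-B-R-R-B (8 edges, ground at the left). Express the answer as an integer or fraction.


Edges (from ground): R-B-B-B-B-R-R-B
By Berlekamp's sign-expansion rule, a Blue-Red Hackenbush stalk has the value of the surreal number whose sign sequence is the edge sequence with B -> + and R -> -.
Sign sequence: -++++--+
Trace the sign expansion in the surreal number tree, starting from 0:
Edge 1: R (sign -) -> bounds (-inf, 0), value = -1
Edge 2: B (sign +) -> bounds (-1, 0), value = -1/2
Edge 3: B (sign +) -> bounds (-1/2, 0), value = -1/4
Edge 4: B (sign +) -> bounds (-1/4, 0), value = -1/8
Edge 5: B (sign +) -> bounds (-1/8, 0), value = -1/16
Edge 6: R (sign -) -> bounds (-1/8, -1/16), value = -3/32
Edge 7: R (sign -) -> bounds (-1/8, -3/32), value = -7/64
Edge 8: B (sign +) -> bounds (-7/64, -3/32), value = -13/128
Game value = -13/128

-13/128


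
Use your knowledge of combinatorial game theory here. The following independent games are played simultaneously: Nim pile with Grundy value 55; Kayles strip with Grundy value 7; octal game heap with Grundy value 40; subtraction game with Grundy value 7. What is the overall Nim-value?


By the Sprague-Grundy theorem, the Grundy value of a sum of games is the XOR of individual Grundy values.
Nim pile: Grundy value = 55. Running XOR: 0 XOR 55 = 55
Kayles strip: Grundy value = 7. Running XOR: 55 XOR 7 = 48
octal game heap: Grundy value = 40. Running XOR: 48 XOR 40 = 24
subtraction game: Grundy value = 7. Running XOR: 24 XOR 7 = 31
The combined Grundy value is 31.

31


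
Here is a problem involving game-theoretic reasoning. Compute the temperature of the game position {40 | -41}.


The game is {40 | -41}, a switch {a | b} with numbers a > b.
Cooling {a | b} by t gives {a - t | b + t}, which stops being hot when a - t = b + t, i.e. at t = (a - b)/2. So the temperature of a switch is (a - b)/2.
Temperature = (Left option - Right option) / 2
= (40 - (-41)) / 2
= 81 / 2
= 81/2

81/2


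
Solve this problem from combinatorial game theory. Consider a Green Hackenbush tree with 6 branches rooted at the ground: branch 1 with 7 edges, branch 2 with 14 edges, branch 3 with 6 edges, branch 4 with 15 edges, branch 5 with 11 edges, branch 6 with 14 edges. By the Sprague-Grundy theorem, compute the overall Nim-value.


The tree has 6 branches from the ground vertex.
In Green Hackenbush, the Nim-value of a simple path of length k is k.
Branch 1: length 7, Nim-value = 7
Branch 2: length 14, Nim-value = 14
Branch 3: length 6, Nim-value = 6
Branch 4: length 15, Nim-value = 15
Branch 5: length 11, Nim-value = 11
Branch 6: length 14, Nim-value = 14
Total Nim-value = XOR of all branch values:
0 XOR 7 = 7
7 XOR 14 = 9
9 XOR 6 = 15
15 XOR 15 = 0
0 XOR 11 = 11
11 XOR 14 = 5
Nim-value of the tree = 5

5


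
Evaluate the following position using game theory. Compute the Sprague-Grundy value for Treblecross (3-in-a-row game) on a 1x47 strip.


Treblecross: place X on empty cells; 3-in-a-row wins.
Playing within two cells of an existing X lets the opponent win at once, so sensible play treats the cells i-2..i+2 around each X as dead. The player left with no safe cell loses, so this is a normal-play take-away game on strips of safe cells.
Placing X at cell i (0-indexed) of a strip of k safe cells leaves independent strips of sizes max(0, i-2) and max(0, k-i-3). Hence G(k) = mex{ G(max(0,i-2)) XOR G(max(0,k-i-3)) : 0 <= i < k }, with G(0) = 0.
G(1): splits (0,0):0^0=0 -> mex({0}) = 1
G(2): splits (0,0):0^0=0 -> mex({0}) = 1
G(3): splits (0,0):0^0=0 -> mex({0}) = 1
G(4): splits (0,1):0^1=1 (0,0):0^0=0 -> mex({0, 1}) = 2
G(5): splits (0,2):0^1=1 (0,1):0^1=1 (0,0):0^0=0 -> mex({0, 1}) = 2
G(6) = mex({1}) = 0
G(7) = mex({0, 1, 2}) = 3
G(8) = mex({0, 1, 2}) = 3
G(9) = mex({0, 2}) = 1
G(10) = mex({0, 2, 3}) = 1
G(11) = mex({0, 3}) = 1
G(12) = mex({1, 3}) = 0
G(13) = mex({0, 1, 2, 3}) = 4
G(14) = mex({0, 1, 2}) = 3
G(15) = mex({0, 1, 2}) = 3
G(16) = mex({0, 1, 2, 4}) = 3
G(17) = mex({0, 1, 3, 4}) = 2
G(18) = mex({0, 1, 3, 4}) = 2
G(19) = mex({0, 1, 3, 5}) = 2
G(20) = mex({0, 1, 2, 3, 5}) = 4
G(21) = mex({0, 1, 2, 3, 5}) = 4
G(22) = mex({1, 2, 6}) = 0
G(23) = mex({0, 1, 2, 3, 4, 6}) = 5
G(24) = mex({0, 1, 2, 3, 4}) = 5
G(25) = mex({0, 1, 3, 4, 7}) = 2
G(26) = mex({0, 1, 3, 4, 5, 7}) = 2
G(27) = mex({0, 1, 3, 5}) = 2
G(28) = mex({0, 1, 2, 5}) = 3
G(29) = mex({0, 1, 2, 4, 5, 6}) = 3
G(30) = mex({1, 2, 4, 6}) = 0
G(31) = mex({0, 1, 2, 3, 4, 6}) = 5
G(32) = mex({1, 2, 3, 4, 7}) = 0
G(33) = mex({0, 3, 7}) = 1
G(34) = mex({0, 2, 3, 5, 7}) = 1
G(35) = mex({0, 2, 3, 5, 6}) = 1
G(36) = mex({0, 1, 2, 5, 6}) = 3
G(37) = mex({0, 1, 2, 4, 5, 6}) = 3
G(38) = mex({0, 1, 2, 4}) = 3
G(39) = mex({0, 1, 2, 3, 4, 7}) = 5
G(40) = mex({0, 1, 2, 3, 4, 5, 7}) = 6
G(41) = mex({0, 1, 2, 3, 5, 7}) = 4
G(42) = mex({0, 1, 2, 3, 5, 6, 7}) = 4
G(43) = mex({0, 2, 3, 5, 6}) = 1
G(44) = mex({1, 2, 3, 4, 5, 6}) = 0
G(45) = mex({0, 1, 2, 3, 4, 6, 7}) = 5
G(46) = mex({0, 1, 2, 3, 4, 7}) = 5
G(47) = mex({0, 1, 2, 3, 4, 5, 7}) = 6
Therefore G(47) = 6.

6


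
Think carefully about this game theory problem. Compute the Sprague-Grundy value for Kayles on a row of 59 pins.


Kayles: a move removes 1 or 2 adjacent pins from a contiguous row.
Removing pins from a row of k leaves two independent rows (a, b) with a + b = k - 1 (one pin) or a + b = k - 2 (two pins); an end removal gives a = 0.
By Sprague-Grundy, G(k) = mex{ G(a) XOR G(b) } over all these splits. G(0) = 0.
G(1): splits (0,0):0^0=0 -> mex({0}) = 1
G(2): splits (0,1):0^1=1 (0,0):0^0=0 -> mex({0, 1}) = 2
G(3): splits (0,2):0^2=2 (1,1):1^1=0 (0,1):0^1=1 -> mex({0, 1, 2}) = 3
G(4): splits (0,3):0^3=3 (1,2):1^2=3 (0,2):0^2=2 (1,1):1^1=0 -> mex({0, 2, 3}) = 1
G(5): splits (0,4):0^1=1 (1,3):1^3=2 (2,2):2^2=0 (0,3):0^3=3 (1,2):1^2=3 -> mex({0, 1, 2, 3}) = 4
G(6) = mex({0, 1, 2, 4}) = 3
G(7) = mex({0, 1, 3, 4, 5}) = 2
G(8) = mex({0, 2, 3, 5, 6}) = 1
G(9) = mex({0, 1, 2, 3, 6, 7}) = 4
G(10) = mex({0, 1, 3, 4, 5, 7}) = 2
G(11) = mex({0, 1, 2, 3, 4, 5}) = 6
G(12) = mex({0, 1, 2, 3, 5, 6, 7}) = 4
G(13) = mex({0, 2, 3, 4, 6, 7}) = 1
G(14) = mex({0, 1, 4, 5, 6, 7}) = 2
G(15) = mex({0, 1, 2, 3, 4, 5, 6}) = 7
G(16) = mex({0, 2, 3, 5, 6, 7}) = 1
G(17) = mex({0, 1, 2, 3, 5, 6, 7}) = 4
G(18) = mex({0, 1, 2, 4, 5, 6}) = 3
G(19) = mex({0, 1, 3, 4, 5, 7}) = 2
G(20) = mex({0, 2, 3, 4, 5, 6, 7}) = 1
G(21) = mex({0, 1, 2, 3, 5, 6, 7}) = 4
G(22) = mex({0, 1, 2, 3, 4, 5, 7}) = 6
G(23) = mex({0, 1, 2, 3, 4, 5, 6}) = 7
G(24) = mex({0, 1, 2, 3, 5, 6, 7}) = 4
G(25) = mex({0, 2, 3, 4, 6, 7}) = 1
G(26) = mex({0, 1, 3, 4, 5, 6, 7}) = 2
G(27) = mex({0, 1, 2, 3, 4, 5, 6, 7}) = 8
G(28) = mex({0, 1, 2, 3, 4, 6, 7, 8}) = 5
G(29) = mex({0, 1, 2, 3, 5, 6, 7, 8, 9}) = 4
G(30) = mex({0, 1, 2, 3, 4, 5, 6, 9, 10}) = 7
G(31) = mex({0, 1, 3, 4, 5, 7, 10, 11}) = 2
G(32) = mex({0, 2, 3, 4, 5, 6, 7, 9, 11}) = 1
G(33) = mex({0, 1, 2, 3, 4, 5, 6, 7, 9, 12}) = 8
G(34) = mex({0, 1, 2, 3, 4, 5, 7, 8, 11, 12}) = 6
G(35) = mex({0, 1, 2, 3, 4, 5, 6, 8, 9, 10, 11}) = 7
G(36) = mex({0, 1, 2, 3, 5, 6, 7, 9, 10}) = 4
G(37) = mex({0, 2, 3, 4, 6, 7, 9, 10, 11, 12}) = 1
G(38) = mex({0, 1, 3, 4, 5, 6, 7, 9, 10, 11, 12}) = 2
G(39) = mex({0, 1, 2, 4, 5, 6, 7, 9, 10, 12, 14}) = 3
G(40) = mex({0, 2, 3, 4, 6, 7, 11, 12, 14}) = 1
G(41) = mex({0, 1, 2, 3, 5, 6, 7, 9, 10, 11, 12}) = 4
G(42) = mex({0, 1, 2, 3, 4, 5, 6, 9, 10}) = 7
G(43) = mex({0, 1, 3, 4, 5, 7, 9, 10, 12, 15}) = 2
G(44) = mex({0, 2, 3, 4, 5, 6, 7, 9, 10, 12, 15}) = 1
G(45) = mex({0, 1, 2, 3, 4, 5, 6, 7, 9, 10, 12, 14}) = 8
G(46) = mex({0, 1, 3, 4, 5, 7, 8, 11, 12, 14}) = 2
G(47) = mex({0, 1, 2, 3, 4, 5, 6, 8, 9, 10, 11, 12}) = 7
G(48) = mex({0, 1, 2, 3, 5, 6, 7, 9, 10}) = 4
G(49) = mex({0, 2, 3, 4, 6, 7, 9, 10, 11, 12, 15}) = 1
G(50) = mex({0, 1, 4, 5, 6, 7, 9, 11, 12, 14, 15}) = 2
G(51) = mex({0, 1, 2, 3, 4, 5, 6, 7, 9, 12, 14, 15}) = 8
G(52) = mex({0, 2, 3, 4, 5, 6, 7, 8, 11, 12, 15}) = 1
G(53) = mex({0, 1, 2, 3, 5, 6, 7, 8, 9, 10, 11, 12}) = 4
G(54) = mex({0, 1, 2, 3, 4, 5, 6, 9, 10}) = 7
G(55) = mex({0, 1, 3, 4, 5, 7, 9, 10, 11, 12}) = 2
G(56) = mex({0, 2, 3, 4, 5, 6, 7, 9, 10, 11, 12, 13, 14}) = 1
G(57) = mex({0, 1, 2, 3, 5, 6, 7, 9, 10, 12, 13, 14, 15}) = 4
G(58) = mex({0, 1, 3, 4, 5, 7, 11, 12, 14, 15}) = 2
G(59) = mex({0, 1, 2, 3, 4, 5, 6, 9, 10, 11, 12, 15}) = 7
Therefore G(59) = 7.

7


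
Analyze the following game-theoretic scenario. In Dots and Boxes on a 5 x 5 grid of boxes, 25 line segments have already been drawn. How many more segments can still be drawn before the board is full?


Grid: 5 x 5 boxes, i.e. 6 rows and 6 columns of dots.
Horizontal edges: (rows + 1) * cols = 6 * 5 = 30
Vertical edges: rows * (cols + 1) = 5 * 6 = 30
Total edges: 30 + 30 = 60
Edges drawn: 25
Remaining: 60 - 25 = 35

35


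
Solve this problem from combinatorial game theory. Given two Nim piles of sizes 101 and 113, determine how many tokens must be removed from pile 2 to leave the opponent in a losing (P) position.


Piles: 101 and 113
Current XOR: 101 XOR 113 = 20 (non-zero, so this is an N-position).
To make the XOR zero, we need to find a move that balances the piles.
For pile 2 (size 113): target = 113 XOR 20 = 101
We reduce pile 2 from 113 to 101.
Tokens removed: 113 - 101 = 12
Verification: 101 XOR 101 = 0

12


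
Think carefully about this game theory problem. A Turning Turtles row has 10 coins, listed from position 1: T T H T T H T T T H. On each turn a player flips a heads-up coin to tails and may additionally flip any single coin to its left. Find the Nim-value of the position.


Coins: T T H T T H T T T H
Key fact: a single head at position k behaves exactly like a Nim heap of size k (turning it to T and optionally flipping a coin at j < k corresponds to moving the heap from k to j, or to 0), and heads combine as a disjunctive sum (two heads at the same place would cancel, matching j XOR j = 0). So the Nim-value is the XOR of the 1-indexed positions of the heads.
Face-up positions (1-indexed): [3, 6, 10]
XOR 0 with 3: 0 XOR 3 = 3
XOR 3 with 6: 3 XOR 6 = 5
XOR 5 with 10: 5 XOR 10 = 15
Nim-value = 15

15


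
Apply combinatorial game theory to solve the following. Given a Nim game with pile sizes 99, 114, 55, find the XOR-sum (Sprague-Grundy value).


We need the XOR (exclusive or) of all pile sizes.
After XOR-ing pile 1 (size 99): 0 XOR 99 = 99
After XOR-ing pile 2 (size 114): 99 XOR 114 = 17
After XOR-ing pile 3 (size 55): 17 XOR 55 = 38
The Nim-value of this position is 38.

38


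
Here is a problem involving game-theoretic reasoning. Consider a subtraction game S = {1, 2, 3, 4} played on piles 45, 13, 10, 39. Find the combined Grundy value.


Subtraction set: {1, 2, 3, 4}
For this subtraction set, G(n) = n mod 5 (period = max + 1 = 5).
Pile 1 (size 45): G(45) = 45 mod 5 = 0
Pile 2 (size 13): G(13) = 13 mod 5 = 3
Pile 3 (size 10): G(10) = 10 mod 5 = 0
Pile 4 (size 39): G(39) = 39 mod 5 = 4
Total Grundy value = XOR of all: 0 XOR 3 XOR 0 XOR 4 = 7

7


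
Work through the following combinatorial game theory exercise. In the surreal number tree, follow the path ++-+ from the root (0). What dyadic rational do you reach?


Sign expansion: ++-+
Rule: track bounds (lo, hi), initially (-inf, +inf). On '+', the current value becomes lo and we move to the simplest number in (value, hi): value + 1 if hi = +inf, otherwise the midpoint (value + hi)/2. On '-', the current value becomes hi and we move to value - 1 if lo = -inf, otherwise the midpoint (lo + value)/2.
Start at 0.
Step 1: sign = +, move right. Bounds: (0, +inf). Value = 1
Step 2: sign = +, move right. Bounds: (1, +inf). Value = 2
Step 3: sign = -, move left. Bounds: (1, 2). Value = 3/2
Step 4: sign = +, move right. Bounds: (3/2, 2). Value = 7/4
The surreal number with sign expansion ++-+ is 7/4.

7/4


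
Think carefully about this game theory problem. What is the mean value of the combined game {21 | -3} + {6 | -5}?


G1 = {21 | -3}, G2 = {6 | -5}
Each is a switch {a | b} with numbers a > b; its mean value is (a + b)/2, and mean value is additive over game sums: m(G1 + G2) = m(G1) + m(G2).
Mean of G1 = (21 + (-3))/2 = 18/2 = 9
Mean of G2 = (6 + (-5))/2 = 1/2 = 1/2
Mean of G1 + G2 = 9 + 1/2 = 19/2

19/2


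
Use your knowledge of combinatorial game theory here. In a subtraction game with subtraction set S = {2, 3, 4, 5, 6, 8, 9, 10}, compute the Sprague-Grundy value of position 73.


The subtraction set is S = {2, 3, 4, 5, 6, 8, 9, 10}.
G(k) = mex{ G(k - s) : s in S, s <= k }. We compute iteratively: G(0) = 0.
G(1) = mex({}) = 0
G(2) = mex({0}) = 1
G(3) = mex({0}) = 1
G(4) = mex({0, 1}) = 2
G(5) = mex({0, 1}) = 2
G(6) = mex({0, 1, 2}) = 3
G(7) = mex({0, 1, 2}) = 3
G(8) = mex({0, 1, 2, 3}) = 4
G(9) = mex({0, 1, 2, 3}) = 4
G(10) = mex({0, 1, 2, 3, 4}) = 5
G(11) = mex({0, 1, 2, 3, 4}) = 5
G(12) = mex({1, 2, 3, 4, 5}) = 0
G(13) = mex({1, 2, 3, 4, 5}) = 0
G(14) = mex({0, 2, 3, 4, 5}) = 1
G(15) = mex({0, 2, 3, 4, 5}) = 1
G(16) = mex({0, 1, 3, 4, 5}) = 2
G(17) = mex({0, 1, 3, 4, 5}) = 2
G(18) = mex({0, 1, 2, 4, 5}) = 3
G(19) = mex({0, 1, 2, 4, 5}) = 3
G(20) = mex({0, 1, 2, 3, 5}) = 4
G(21) = mex({0, 1, 2, 3, 5}) = 4
Observe that G(12)..G(21) = 0, 0, 1, 1, 2, 2, 3, 3, 4, 4 repeats G(0)..G(9) = 0, 0, 1, 1, 2, 2, 3, 3, 4, 4.
For k >= max(S) = 10, G(k) is determined by the previous 10 values G(k-10)..G(k-1); a window of 10 consecutive values has recurred shifted by 12, so by induction G(k + 12) = G(k) for all k >= 0: the sequence is periodic from the start with period 12.
One period: G(0..11) = 0, 0, 1, 1, 2, 2, 3, 3, 4, 4, 5, 5.
73 mod 12 = 1, so G(73) = G(1) = 0.

0


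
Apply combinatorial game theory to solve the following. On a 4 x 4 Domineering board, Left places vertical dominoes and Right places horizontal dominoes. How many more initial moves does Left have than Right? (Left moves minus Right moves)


Board is 4 x 4 (rows x cols).
Left (vertical) placements: (rows-1) * cols = 3 * 4 = 12
Right (horizontal) placements: rows * (cols-1) = 4 * 3 = 12
Advantage = Left - Right = 12 - 12 = 0

0


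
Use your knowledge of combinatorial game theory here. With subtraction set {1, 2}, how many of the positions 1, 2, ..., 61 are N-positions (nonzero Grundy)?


Subtraction set S = {1, 2}, so G(n) = n mod 3.
G(n) = 0 when n is a multiple of 3.
Multiples of 3 in [1, 61]: 20
N-positions (nonzero Grundy) = 61 - 20 = 41

41


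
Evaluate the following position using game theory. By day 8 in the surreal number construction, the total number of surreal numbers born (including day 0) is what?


Day 0: {|} = 0 is born. Count = 1.
Day n: the number of surreal numbers born by day n is 2^(n+1) - 1.
By day 0: 2^1 - 1 = 1
By day 1: 2^2 - 1 = 3
By day 2: 2^3 - 1 = 7
By day 3: 2^4 - 1 = 15
By day 4: 2^5 - 1 = 31
By day 5: 2^6 - 1 = 63
By day 6: 2^7 - 1 = 127
By day 7: 2^8 - 1 = 255
By day 8: 2^9 - 1 = 511
By day 8: 511 surreal numbers.

511


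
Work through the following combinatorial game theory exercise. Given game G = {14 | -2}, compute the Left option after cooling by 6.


Original game: {14 | -2} (a switch {a | b} with a > b).
Cooling by t (for t below the temperature (a - b)/2 = 8) taxes each move by t: {a | b} cooled by t is {a - t | b + t}.
Cooling amount: t = 6
Cooled Left option: 14 - 6 = 8
Cooled Right option: -2 + 6 = 4
Cooled game: {8 | 4}
Left option = 8

8


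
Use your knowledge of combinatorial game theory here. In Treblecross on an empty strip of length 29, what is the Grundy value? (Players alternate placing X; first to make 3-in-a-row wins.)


Treblecross: place X on empty cells; 3-in-a-row wins.
Playing within two cells of an existing X lets the opponent win at once, so sensible play treats the cells i-2..i+2 around each X as dead. The player left with no safe cell loses, so this is a normal-play take-away game on strips of safe cells.
Placing X at cell i (0-indexed) of a strip of k safe cells leaves independent strips of sizes max(0, i-2) and max(0, k-i-3). Hence G(k) = mex{ G(max(0,i-2)) XOR G(max(0,k-i-3)) : 0 <= i < k }, with G(0) = 0.
G(1): splits (0,0):0^0=0 -> mex({0}) = 1
G(2): splits (0,0):0^0=0 -> mex({0}) = 1
G(3): splits (0,0):0^0=0 -> mex({0}) = 1
G(4): splits (0,1):0^1=1 (0,0):0^0=0 -> mex({0, 1}) = 2
G(5): splits (0,2):0^1=1 (0,1):0^1=1 (0,0):0^0=0 -> mex({0, 1}) = 2
G(6) = mex({1}) = 0
G(7) = mex({0, 1, 2}) = 3
G(8) = mex({0, 1, 2}) = 3
G(9) = mex({0, 2}) = 1
G(10) = mex({0, 2, 3}) = 1
G(11) = mex({0, 3}) = 1
G(12) = mex({1, 3}) = 0
G(13) = mex({0, 1, 2, 3}) = 4
G(14) = mex({0, 1, 2}) = 3
G(15) = mex({0, 1, 2}) = 3
G(16) = mex({0, 1, 2, 4}) = 3
G(17) = mex({0, 1, 3, 4}) = 2
G(18) = mex({0, 1, 3, 4}) = 2
G(19) = mex({0, 1, 3, 5}) = 2
G(20) = mex({0, 1, 2, 3, 5}) = 4
G(21) = mex({0, 1, 2, 3, 5}) = 4
G(22) = mex({1, 2, 6}) = 0
G(23) = mex({0, 1, 2, 3, 4, 6}) = 5
G(24) = mex({0, 1, 2, 3, 4}) = 5
G(25) = mex({0, 1, 3, 4, 7}) = 2
G(26) = mex({0, 1, 3, 4, 5, 7}) = 2
G(27) = mex({0, 1, 3, 5}) = 2
G(28) = mex({0, 1, 2, 5}) = 3
G(29) = mex({0, 1, 2, 4, 5, 6}) = 3
Therefore G(29) = 3.

3


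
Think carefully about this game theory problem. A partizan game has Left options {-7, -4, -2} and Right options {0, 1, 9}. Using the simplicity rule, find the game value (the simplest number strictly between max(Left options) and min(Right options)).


Left options: {-7, -4, -2}, max = -2
Right options: {0, 1, 9}, min = 0
All options are numbers and max(Left) < min(Right), so by the simplicity theorem the value is the simplest (earliest-born) number strictly between -2 and 0.
The only integer strictly between -2 and 0 is -1.
No non-integer in the interval can be simpler: if x is a non-integer in the interval, then floor(x) or ceil(x) also lies in the interval (the interval contains an integer), and both are proper prefixes of x's sign expansion, i.e. born earlier. So the game value is -1.
Game value = -1

-1


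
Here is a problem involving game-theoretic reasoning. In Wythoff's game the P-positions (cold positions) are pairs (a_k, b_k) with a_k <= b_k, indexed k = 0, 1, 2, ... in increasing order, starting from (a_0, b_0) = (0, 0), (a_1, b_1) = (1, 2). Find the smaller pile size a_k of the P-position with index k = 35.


By Wythoff's theorem, a_k = floor(k * phi) and b_k = floor(k * phi^2) = a_k + k, where phi = (1 + sqrt(5))/2 is the golden ratio.
phi = (1 + sqrt(5))/2 = 1.618034
k = 35
k * phi = 35 * 1.618034 = 56.631190
a_35 = floor(k * phi) = 56

56


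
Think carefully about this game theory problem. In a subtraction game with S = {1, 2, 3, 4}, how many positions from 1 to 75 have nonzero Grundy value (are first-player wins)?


Subtraction set S = {1, 2, 3, 4}, so G(n) = n mod 5.
G(n) = 0 when n is a multiple of 5.
Multiples of 5 in [1, 75]: 15
N-positions (nonzero Grundy) = 75 - 15 = 60

60


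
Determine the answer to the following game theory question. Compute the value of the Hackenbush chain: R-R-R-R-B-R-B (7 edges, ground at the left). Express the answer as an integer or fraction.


Edges (from ground): R-R-R-R-B-R-B
By Berlekamp's sign-expansion rule, a Blue-Red Hackenbush stalk has the value of the surreal number whose sign sequence is the edge sequence with B -> + and R -> -.
Sign sequence: ----+-+
Trace the sign expansion in the surreal number tree, starting from 0:
Edge 1: R (sign -) -> bounds (-inf, 0), value = -1
Edge 2: R (sign -) -> bounds (-inf, -1), value = -2
Edge 3: R (sign -) -> bounds (-inf, -2), value = -3
Edge 4: R (sign -) -> bounds (-inf, -3), value = -4
Edge 5: B (sign +) -> bounds (-4, -3), value = -7/2
Edge 6: R (sign -) -> bounds (-4, -7/2), value = -15/4
Edge 7: B (sign +) -> bounds (-15/4, -7/2), value = -29/8
Game value = -29/8

-29/8


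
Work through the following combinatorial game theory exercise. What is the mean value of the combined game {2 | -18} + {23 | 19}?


G1 = {2 | -18}, G2 = {23 | 19}
Each is a switch {a | b} with numbers a > b; its mean value is (a + b)/2, and mean value is additive over game sums: m(G1 + G2) = m(G1) + m(G2).
Mean of G1 = (2 + (-18))/2 = -16/2 = -8
Mean of G2 = (23 + (19))/2 = 42/2 = 21
Mean of G1 + G2 = -8 + 21 = 13

13


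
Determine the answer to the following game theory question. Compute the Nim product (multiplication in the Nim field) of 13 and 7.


Nim multiplication is bilinear over XOR: (u XOR v) * w = (u*w) XOR (v*w).
So we split each operand into its bit components and XOR the pairwise Nim products.
13 = 1 + 4 + 8 (as XOR of powers of 2).
7 = 1 + 2 + 4 (as XOR of powers of 2).
Using the standard Nim-product table on single bits:
  2*2 = 3,   2*4 = 8,   2*8 = 12,
  4*4 = 6,   4*8 = 11,  8*8 = 13,
and  1*x = x (identity), k*l = l*k (commutative).
Pairwise Nim products:
  1 * 1 = 1
  1 * 2 = 2
  1 * 4 = 4
  4 * 1 = 4
  4 * 2 = 8
  4 * 4 = 6
  8 * 1 = 8
  8 * 2 = 12
  8 * 4 = 11
XOR them: 1 XOR 2 XOR 4 XOR 4 XOR 8 XOR 6 XOR 8 XOR 12 XOR 11 = 2.
Result: 13 * 7 = 2 (in Nim).

2


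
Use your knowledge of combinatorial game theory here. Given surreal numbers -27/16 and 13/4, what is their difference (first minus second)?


x = -27/16, y = 13/4
Converting to common denominator: 16
x = -27/16, y = 52/16
x - y = -27/16 - 13/4 = -79/16

-79/16


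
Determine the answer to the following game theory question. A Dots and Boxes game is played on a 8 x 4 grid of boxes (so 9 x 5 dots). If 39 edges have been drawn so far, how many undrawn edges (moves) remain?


Grid: 8 x 4 boxes, i.e. 9 rows and 5 columns of dots.
Horizontal edges: (rows + 1) * cols = 9 * 4 = 36
Vertical edges: rows * (cols + 1) = 8 * 5 = 40
Total edges: 36 + 40 = 76
Edges drawn: 39
Remaining: 76 - 39 = 37

37


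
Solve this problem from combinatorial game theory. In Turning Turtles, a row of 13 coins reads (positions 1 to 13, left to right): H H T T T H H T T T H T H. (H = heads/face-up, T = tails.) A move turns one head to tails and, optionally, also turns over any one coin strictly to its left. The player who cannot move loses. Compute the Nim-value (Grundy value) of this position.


Coins: H H T T T H H T T T H T H
Key fact: a single head at position k behaves exactly like a Nim heap of size k (turning it to T and optionally flipping a coin at j < k corresponds to moving the heap from k to j, or to 0), and heads combine as a disjunctive sum (two heads at the same place would cancel, matching j XOR j = 0). So the Nim-value is the XOR of the 1-indexed positions of the heads.
Face-up positions (1-indexed): [1, 2, 6, 7, 11, 13]
XOR 0 with 1: 0 XOR 1 = 1
XOR 1 with 2: 1 XOR 2 = 3
XOR 3 with 6: 3 XOR 6 = 5
XOR 5 with 7: 5 XOR 7 = 2
XOR 2 with 11: 2 XOR 11 = 9
XOR 9 with 13: 9 XOR 13 = 4
Nim-value = 4

4
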